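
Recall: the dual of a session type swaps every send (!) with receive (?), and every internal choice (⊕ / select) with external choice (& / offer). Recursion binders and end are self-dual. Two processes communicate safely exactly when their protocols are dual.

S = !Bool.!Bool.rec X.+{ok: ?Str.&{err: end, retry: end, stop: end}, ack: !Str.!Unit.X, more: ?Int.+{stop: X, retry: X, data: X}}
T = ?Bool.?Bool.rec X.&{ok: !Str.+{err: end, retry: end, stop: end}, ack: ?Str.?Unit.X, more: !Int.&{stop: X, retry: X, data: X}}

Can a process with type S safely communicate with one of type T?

YES

!Bool vs ?Bool  match
  !Bool vs ?Bool  match
    rec X vs rec X  match (μ self-dual)
      +{ok,ack,more} vs &{ok,ack,more}  match label sets agree
        case ok:
          ?Str vs !Str  match
            &{err,retry,stop} vs +{err,retry,stop}  match label sets agree
              case err:
                end vs end  match
              case retry:
                end vs end  match
              case stop:
                end vs end  match
        case ack:
          !Str vs ?Str  match
            !Unit vs ?Unit  match
              X vs X  match
        case more:
          ?Int vs !Int  match
            +{stop,retry,data} vs &{stop,retry,data}  match label sets agree
              case stop:
                X vs X  match
              case retry:
                X vs X  match
              case data:
                X vs X  match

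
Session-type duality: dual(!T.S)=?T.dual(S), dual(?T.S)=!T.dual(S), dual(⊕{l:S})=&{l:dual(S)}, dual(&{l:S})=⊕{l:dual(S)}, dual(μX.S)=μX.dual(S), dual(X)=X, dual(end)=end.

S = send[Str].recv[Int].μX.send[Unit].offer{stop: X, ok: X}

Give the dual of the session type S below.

recv[Str].send[Int].μX.recv[Unit].select{stop: X, ok: X}

send[Str] → recv[Str]
  recv[Int] → send[Int]
    μX → μX  (μ self-dual)
      send[Unit] → recv[Unit]
        offer{stop,ok} → select{stop,ok}  (external→internal)
          case stop:
            X ↦ X
          case ok:
            X ↦ X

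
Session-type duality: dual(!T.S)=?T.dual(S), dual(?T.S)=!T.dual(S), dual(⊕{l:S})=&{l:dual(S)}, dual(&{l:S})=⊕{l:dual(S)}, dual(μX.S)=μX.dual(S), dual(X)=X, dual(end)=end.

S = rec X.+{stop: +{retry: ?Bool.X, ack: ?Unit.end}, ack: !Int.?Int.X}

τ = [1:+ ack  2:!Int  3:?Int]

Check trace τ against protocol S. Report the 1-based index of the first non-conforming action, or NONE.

NONE

[1] + ack  match  cont: !Int.?Int.rec X.…
[2] !Int  match  cont: ?Int.rec X.…
[3] ?Int  match  cont: rec X.…
all 3 steps conform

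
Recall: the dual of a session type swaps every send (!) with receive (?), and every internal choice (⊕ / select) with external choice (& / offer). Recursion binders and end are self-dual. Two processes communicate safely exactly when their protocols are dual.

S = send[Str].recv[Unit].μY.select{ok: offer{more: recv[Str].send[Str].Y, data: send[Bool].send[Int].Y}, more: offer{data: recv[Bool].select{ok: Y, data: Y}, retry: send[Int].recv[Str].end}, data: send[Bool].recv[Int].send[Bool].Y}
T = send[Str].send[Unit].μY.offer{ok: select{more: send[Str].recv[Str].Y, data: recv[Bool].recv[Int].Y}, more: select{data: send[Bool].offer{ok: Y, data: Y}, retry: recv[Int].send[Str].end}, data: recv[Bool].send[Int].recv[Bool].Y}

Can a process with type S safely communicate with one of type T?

send[Str] ‖ send[Str]  ✗ same direction on both sides — not dual

NO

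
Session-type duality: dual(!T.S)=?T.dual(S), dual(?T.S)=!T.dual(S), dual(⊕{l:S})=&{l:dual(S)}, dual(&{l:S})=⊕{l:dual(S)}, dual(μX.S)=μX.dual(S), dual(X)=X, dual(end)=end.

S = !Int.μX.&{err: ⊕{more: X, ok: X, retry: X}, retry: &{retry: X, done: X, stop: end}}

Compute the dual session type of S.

?Int.μX.⊕{err: &{more: X, ok: X, retry: X}, retry: ⊕{retry: X, done: X, stop: end}}

!Int = ?Int
  μX = μX  (μ self-dual)
    &{err,retry} = ⊕{err,retry}  (&→⊕)
      case err:
        ⊕{more,ok,retry} = &{more,ok,retry}  (⊕→&)
          case more:
            dual(X) = X
          case ok:
            dual(X) = X
          case retry:
            dual(X) = X
      case retry:
        &{retry,done,stop} = ⊕{retry,done,stop}  (&→⊕)
          case retry:
            dual(X) = X
          case done:
            dual(X) = X
          case stop:
            dual(end) = end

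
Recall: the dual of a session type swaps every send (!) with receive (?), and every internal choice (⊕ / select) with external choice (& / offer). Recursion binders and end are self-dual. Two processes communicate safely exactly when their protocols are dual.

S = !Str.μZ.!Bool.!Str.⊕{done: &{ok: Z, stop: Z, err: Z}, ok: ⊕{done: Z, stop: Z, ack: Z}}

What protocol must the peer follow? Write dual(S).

!Str = ?Str
  μZ = μZ  (μ self-dual)
    !Bool = ?Bool
      !Str = ?Str
        ⊕{done,ok} = &{done,ok}  (internal→external)
          • done:
            &{ok,stop,err} = ⊕{ok,stop,err}  (&→⊕)
              • ok:
                Z self-dual
              • stop:
                Z self-dual
              • err:
                Z self-dual
          • ok:
            ⊕{done,stop,ack} = &{done,stop,ack}  (internal→external)
              • done:
                Z self-dual
              • stop:
                Z self-dual
              • ack:
                Z self-dual

?Str.μZ.?Bool.?Str.&{done: ⊕{ok: Z, stop: Z, err: Z}, ok: &{done: Z, stop: Z, ack: Z}}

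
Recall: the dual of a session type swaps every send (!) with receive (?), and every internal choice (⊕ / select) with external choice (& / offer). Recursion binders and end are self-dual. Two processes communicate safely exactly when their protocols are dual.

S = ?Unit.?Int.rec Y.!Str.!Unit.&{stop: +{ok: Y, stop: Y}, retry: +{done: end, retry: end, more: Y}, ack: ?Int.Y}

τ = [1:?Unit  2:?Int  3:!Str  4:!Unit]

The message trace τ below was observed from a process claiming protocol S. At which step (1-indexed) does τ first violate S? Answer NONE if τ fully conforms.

NONE

[1] ?Unit  match  now at ?Int.rec Y.…
[2] ?Int  match  now at rec Y.…
[3] !Str  match  now at !Unit.&{stop: +{ok: rec Y.…, stop: rec Y.…}, retry: +{done: end, retry: end, more: rec Y.…}, ack: ?Int.rec Y.…}
[4] !Unit  match  now at &{stop: +{ok: rec Y.…, stop: rec Y.…}, retry: +{done: end, retry: end, more: rec Y.…}, ack: ?Int.rec Y.…}
τ conforms to S (length 4)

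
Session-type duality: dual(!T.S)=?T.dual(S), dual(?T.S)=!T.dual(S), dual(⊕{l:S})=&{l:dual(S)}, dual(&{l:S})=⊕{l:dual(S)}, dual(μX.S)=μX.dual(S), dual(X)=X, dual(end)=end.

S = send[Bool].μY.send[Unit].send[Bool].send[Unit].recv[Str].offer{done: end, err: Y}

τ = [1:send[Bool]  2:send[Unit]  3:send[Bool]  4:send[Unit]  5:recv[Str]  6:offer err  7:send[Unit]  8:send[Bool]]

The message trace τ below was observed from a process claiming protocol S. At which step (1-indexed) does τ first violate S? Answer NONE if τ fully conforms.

step 1: send[Bool]  ok  residual = μY.…
step 2: send[Unit]  ok  residual = send[Bool].send[Unit].recv[Str].offer{done: end, err: μY.…}
step 3: send[Bool]  ok  residual = send[Unit].recv[Str].offer{done: end, err: μY.…}
step 4: send[Unit]  ok  residual = recv[Str].offer{done: end, err: μY.…}
step 5: recv[Str]  ok  residual = offer{done: end, err: μY.…}
step 6: offer err  ok  residual = μY.…
step 7: send[Unit]  ok  residual = send[Bool].send[Unit].recv[Str].offer{done: end, err: μY.…}
step 8: send[Bool]  ok  residual = send[Unit].recv[Str].offer{done: end, err: μY.…}
all 8 steps conform

NONE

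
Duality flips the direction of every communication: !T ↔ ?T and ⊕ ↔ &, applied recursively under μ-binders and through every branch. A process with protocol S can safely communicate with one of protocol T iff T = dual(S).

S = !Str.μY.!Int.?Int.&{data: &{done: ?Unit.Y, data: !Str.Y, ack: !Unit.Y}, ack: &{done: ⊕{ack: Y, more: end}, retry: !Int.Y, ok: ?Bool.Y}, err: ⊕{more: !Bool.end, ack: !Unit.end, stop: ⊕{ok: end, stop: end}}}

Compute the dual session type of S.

?Str.μY.?Int.!Int.⊕{data: ⊕{done: !Unit.Y, data: ?Str.Y, ack: ?Unit.Y}, ack: ⊕{done: &{ack: Y, more: end}, retry: ?Int.Y, ok: !Bool.Y}, err: &{more: ?Bool.end, ack: ?Unit.end, stop: &{ok: end, stop: end}}}

!Str → ?Str
  μY → μY  (binder kept)
    !Int → ?Int
      ?Int → !Int
        &{data,ack,err} → ⊕{data,ack,err}  (external→internal)
          case data:
            &{done,data,ack} → ⊕{done,data,ack}  (external→internal)
              case done:
                ?Unit → !Unit
                  dual(Y) = Y
              case data:
                !Str → ?Str
                  dual(Y) = Y
              case ack:
                !Unit → ?Unit
                  dual(Y) = Y
          case ack:
            &{done,retry,ok} → ⊕{done,retry,ok}  (external→internal)
              case done:
                ⊕{ack,more} → &{ack,more}  (⊕→&)
                  case ack:
                    dual(Y) = Y
                  case more:
                    dual(end) = end
              case retry:
                !Int → ?Int
                  dual(Y) = Y
              case ok:
                ?Bool → !Bool
                  dual(Y) = Y
          case err:
            ⊕{more,ack,stop} → &{more,ack,stop}  (⊕→&)
              case more:
                !Bool → ?Bool
                  dual(end) = end
              case ack:
                !Unit → ?Unit
                  dual(end) = end
              case stop:
                ⊕{ok,stop} → &{ok,stop}  (⊕→&)
                  case ok:
                    dual(end) = end
                  case stop:
                    dual(end) = end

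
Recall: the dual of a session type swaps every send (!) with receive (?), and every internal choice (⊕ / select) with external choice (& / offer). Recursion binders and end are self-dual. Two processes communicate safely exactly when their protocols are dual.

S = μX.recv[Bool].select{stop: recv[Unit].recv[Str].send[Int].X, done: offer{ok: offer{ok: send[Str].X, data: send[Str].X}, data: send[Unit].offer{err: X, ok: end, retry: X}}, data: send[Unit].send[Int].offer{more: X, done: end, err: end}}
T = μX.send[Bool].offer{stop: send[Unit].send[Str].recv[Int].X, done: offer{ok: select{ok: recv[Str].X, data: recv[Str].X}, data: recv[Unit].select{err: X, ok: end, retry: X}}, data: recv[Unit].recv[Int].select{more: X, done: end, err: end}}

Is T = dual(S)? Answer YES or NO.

NO

μX vs μX  match (binder kept)
  recv[Bool] vs send[Bool]  match
    select{stop,done,data} vs offer{stop,done,data}  match labels match
      [stop]
        recv[Unit] vs send[Unit]  match
          recv[Str] vs send[Str]  match
            send[Int] vs recv[Int]  match
              X vs X  match
      [done]
        offer{ok,data} vs offer{ok,data}  ✗ choice polarity not flipped — not dual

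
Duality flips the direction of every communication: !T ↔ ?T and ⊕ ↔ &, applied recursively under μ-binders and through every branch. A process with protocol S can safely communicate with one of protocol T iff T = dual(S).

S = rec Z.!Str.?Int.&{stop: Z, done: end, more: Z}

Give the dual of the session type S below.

rec Z.?Str.!Int.+{stop: Z, done: end, more: Z}

rec Z = rec Z  (binder kept)
  !Str = ?Str
    ?Int = !Int
      &{stop,done,more} = +{stop,done,more}  (&→⊕)
        • stop:
          dual(Z) = Z
        • done:
          dual(end) = end
        • more:
          dual(Z) = Z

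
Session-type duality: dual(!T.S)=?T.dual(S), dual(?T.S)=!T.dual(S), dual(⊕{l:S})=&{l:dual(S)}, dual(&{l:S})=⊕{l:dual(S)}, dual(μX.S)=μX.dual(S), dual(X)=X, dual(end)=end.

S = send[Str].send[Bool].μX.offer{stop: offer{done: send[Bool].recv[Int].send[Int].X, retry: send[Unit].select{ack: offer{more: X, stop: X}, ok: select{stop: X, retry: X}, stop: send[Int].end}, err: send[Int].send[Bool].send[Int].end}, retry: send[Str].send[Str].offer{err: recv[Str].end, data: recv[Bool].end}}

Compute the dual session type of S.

send[Str] → recv[Str]
  send[Bool] → recv[Bool]
    μX → μX  (binder kept)
      offer{stop,retry} → select{stop,retry}  (external→internal)
        • stop:
          offer{done,retry,err} → select{done,retry,err}  (external→internal)
            • done:
              send[Bool] → recv[Bool]
                recv[Int] → send[Int]
                  send[Int] → recv[Int]
                    X self-dual
            • retry:
              send[Unit] → recv[Unit]
                select{ack,ok,stop} → offer{ack,ok,stop}  (⊕→&)
                  • ack:
                    offer{more,stop} → select{more,stop}  (external→internal)
                      • more:
                        X self-dual
                      • stop:
                        X self-dual
                  • ok:
                    select{stop,retry} → offer{stop,retry}  (⊕→&)
                      • stop:
                        X self-dual
                      • retry:
                        X self-dual
                  • stop:
                    send[Int] → recv[Int]
                      end self-dual
            • err:
              send[Int] → recv[Int]
                send[Bool] → recv[Bool]
                  send[Int] → recv[Int]
                    end self-dual
        • retry:
          send[Str] → recv[Str]
            send[Str] → recv[Str]
              offer{err,data} → select{err,data}  (external→internal)
                • err:
                  recv[Str] → send[Str]
                    end self-dual
                • data:
                  recv[Bool] → send[Bool]
                    end self-dual

recv[Str].recv[Bool].μX.select{stop: select{done: recv[Bool].send[Int].recv[Int].X, retry: recv[Unit].offer{ack: select{more: X, stop: X}, ok: offer{stop: X, retry: X}, stop: recv[Int].end}, err: recv[Int].recv[Bool].recv[Int].end}, retry: recv[Str].recv[Str].select{err: send[Str].end, data: send[Bool].end}}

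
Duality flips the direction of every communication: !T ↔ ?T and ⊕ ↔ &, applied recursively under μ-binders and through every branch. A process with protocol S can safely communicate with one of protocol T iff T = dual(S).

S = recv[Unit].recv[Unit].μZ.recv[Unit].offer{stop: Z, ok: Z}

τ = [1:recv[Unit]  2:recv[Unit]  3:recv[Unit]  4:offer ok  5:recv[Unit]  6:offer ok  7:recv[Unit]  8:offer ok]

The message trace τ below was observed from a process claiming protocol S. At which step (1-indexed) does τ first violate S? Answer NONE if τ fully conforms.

@1 recv[Unit]  ✓  state: recv[Unit].μZ.…
@2 recv[Unit]  ✓  state: μZ.…
@3 recv[Unit]  ✓  state: offer{stop: μZ.…, ok: μZ.…}
@4 offer ok  ✓  state: μZ.…
@5 recv[Unit]  ✓  state: offer{stop: μZ.…, ok: μZ.…}
@6 offer ok  ✓  state: μZ.…
@7 recv[Unit]  ✓  state: offer{stop: μZ.…, ok: μZ.…}
@8 offer ok  ✓  state: μZ.…
τ conforms to S (length 8)

NONE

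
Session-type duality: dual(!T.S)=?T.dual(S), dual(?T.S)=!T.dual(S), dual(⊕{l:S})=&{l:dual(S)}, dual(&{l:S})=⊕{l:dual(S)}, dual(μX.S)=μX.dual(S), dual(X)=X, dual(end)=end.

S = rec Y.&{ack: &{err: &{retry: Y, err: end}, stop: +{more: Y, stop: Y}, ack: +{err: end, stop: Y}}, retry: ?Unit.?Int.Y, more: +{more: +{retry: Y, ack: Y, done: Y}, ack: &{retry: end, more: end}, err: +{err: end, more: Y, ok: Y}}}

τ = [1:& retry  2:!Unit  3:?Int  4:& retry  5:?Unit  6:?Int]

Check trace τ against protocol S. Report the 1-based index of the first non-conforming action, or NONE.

2

@1 & retry  ✓  state: ?Unit.?Int.rec Y.…
@2 got !Unit, protocol expects ?Unit  ✗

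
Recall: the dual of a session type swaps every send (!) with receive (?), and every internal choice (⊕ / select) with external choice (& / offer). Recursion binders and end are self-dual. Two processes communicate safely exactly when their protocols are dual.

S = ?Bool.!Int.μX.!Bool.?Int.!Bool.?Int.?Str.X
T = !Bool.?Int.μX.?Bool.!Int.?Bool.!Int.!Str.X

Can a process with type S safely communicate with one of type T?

?Bool vs !Bool  ✓
  !Int vs ?Int  ✓
    μX vs μX  ✓ (rec unchanged)
      !Bool vs ?Bool  ✓
        ?Int vs !Int  ✓
          !Bool vs ?Bool  ✓
            ?Int vs !Int  ✓
              ?Str vs !Str  ✓
                X vs X  ✓

YES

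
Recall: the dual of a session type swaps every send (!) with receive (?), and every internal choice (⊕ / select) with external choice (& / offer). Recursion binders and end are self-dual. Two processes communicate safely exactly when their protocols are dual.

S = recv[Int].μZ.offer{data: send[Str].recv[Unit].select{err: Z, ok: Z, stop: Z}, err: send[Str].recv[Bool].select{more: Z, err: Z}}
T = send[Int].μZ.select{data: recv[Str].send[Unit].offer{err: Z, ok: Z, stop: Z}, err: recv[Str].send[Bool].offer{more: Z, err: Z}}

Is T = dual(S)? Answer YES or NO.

recv[Int] | send[Int]  ✓
  μZ | μZ  ✓ (rec unchanged)
    offer{data,err} | select{data,err}  ✓ label sets agree
      case data:
        send[Str] | recv[Str]  ✓
          recv[Unit] | send[Unit]  ✓
            select{err,ok,stop} | offer{err,ok,stop}  ✓ label sets agree
              case err:
                Z | Z  ✓
              case ok:
                Z | Z  ✓
              case stop:
                Z | Z  ✓
      case err:
        send[Str] | recv[Str]  ✓
          recv[Bool] | send[Bool]  ✓
            select{more,err} | offer{more,err}  ✓ label sets agree
              case more:
                Z | Z  ✓
              case err:
                Z | Z  ✓

YES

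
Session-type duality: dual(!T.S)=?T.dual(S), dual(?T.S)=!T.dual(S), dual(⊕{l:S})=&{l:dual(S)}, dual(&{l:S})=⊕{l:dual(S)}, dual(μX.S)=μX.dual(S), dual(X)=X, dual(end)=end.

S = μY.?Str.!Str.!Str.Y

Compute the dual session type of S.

μY → μY  (μ self-dual)
  ?Str → !Str
    !Str → ?Str
      !Str → ?Str
        dual(Y) = Y

μY.!Str.?Str.?Str.Y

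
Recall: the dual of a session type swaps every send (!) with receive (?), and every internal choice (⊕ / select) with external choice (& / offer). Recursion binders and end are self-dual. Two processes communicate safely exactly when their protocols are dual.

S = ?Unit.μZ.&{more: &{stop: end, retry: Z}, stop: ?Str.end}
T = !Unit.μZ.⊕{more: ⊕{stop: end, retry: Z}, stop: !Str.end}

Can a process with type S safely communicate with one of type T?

YES

?Unit vs !Unit  ✓
  μZ vs μZ  ✓ (μ self-dual)
    &{more,stop} vs ⊕{more,stop}  ✓ same labels
      [more]
        &{stop,retry} vs ⊕{stop,retry}  ✓ same labels
          [stop]
            end vs end  ✓
          [retry]
            Z vs Z  ✓
      [stop]
        ?Str vs !Str  ✓
          end vs end  ✓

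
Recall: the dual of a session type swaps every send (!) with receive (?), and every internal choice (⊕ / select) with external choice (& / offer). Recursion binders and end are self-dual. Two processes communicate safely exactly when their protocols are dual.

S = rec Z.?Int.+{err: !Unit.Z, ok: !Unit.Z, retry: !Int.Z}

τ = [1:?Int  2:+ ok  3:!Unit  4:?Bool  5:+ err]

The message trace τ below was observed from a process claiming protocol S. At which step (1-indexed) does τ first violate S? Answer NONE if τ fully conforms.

4

step 1: ?Int  ok  state: +{err: !Unit.rec Z.…, ok: !Unit.rec Z.…, retry: !Int.rec Z.…}
step 2: + ok  ok  state: !Unit.rec Z.…
step 3: !Unit  ok  state: rec Z.…
step 4: got ?Bool, protocol expects ?Int  ✗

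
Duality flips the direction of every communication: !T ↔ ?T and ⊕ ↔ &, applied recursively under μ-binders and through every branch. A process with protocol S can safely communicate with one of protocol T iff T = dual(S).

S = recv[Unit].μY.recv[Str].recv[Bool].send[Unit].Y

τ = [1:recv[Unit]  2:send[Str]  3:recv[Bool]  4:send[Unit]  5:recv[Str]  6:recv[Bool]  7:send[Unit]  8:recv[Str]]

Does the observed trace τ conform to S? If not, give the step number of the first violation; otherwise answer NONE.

2

[1] recv[Unit]  match  residual = μY.…
[2] got send[Str], protocol expects recv[Str]  ✗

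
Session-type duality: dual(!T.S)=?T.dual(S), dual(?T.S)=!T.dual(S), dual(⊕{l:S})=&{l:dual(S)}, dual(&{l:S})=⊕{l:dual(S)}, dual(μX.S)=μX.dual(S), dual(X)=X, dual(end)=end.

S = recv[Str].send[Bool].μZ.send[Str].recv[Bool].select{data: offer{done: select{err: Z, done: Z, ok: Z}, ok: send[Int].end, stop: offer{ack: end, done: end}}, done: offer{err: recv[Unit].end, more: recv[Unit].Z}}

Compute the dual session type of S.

send[Str].recv[Bool].μZ.recv[Str].send[Bool].offer{data: select{done: offer{err: Z, done: Z, ok: Z}, ok: recv[Int].end, stop: select{ack: end, done: end}}, done: select{err: send[Unit].end, more: send[Unit].Z}}

recv[Str] → send[Str]
  send[Bool] → recv[Bool]
    μZ → μZ  (rec unchanged)
      send[Str] → recv[Str]
        recv[Bool] → send[Bool]
          select{data,done} → offer{data,done}  (internal→external)
            [data]
              offer{done,ok,stop} → select{done,ok,stop}  (&→⊕)
                [done]
                  select{err,done,ok} → offer{err,done,ok}  (internal→external)
                    [err]
                      dual(Z) = Z
                    [done]
                      dual(Z) = Z
                    [ok]
                      dual(Z) = Z
                [ok]
                  send[Int] → recv[Int]
                    dual(end) = end
                [stop]
                  offer{ack,done} → select{ack,done}  (&→⊕)
                    [ack]
                      dual(end) = end
                    [done]
                      dual(end) = end
            [done]
              offer{err,more} → select{err,more}  (&→⊕)
                [err]
                  recv[Unit] → send[Unit]
                    dual(end) = end
                [more]
                  recv[Unit] → send[Unit]
                    dual(Z) = Z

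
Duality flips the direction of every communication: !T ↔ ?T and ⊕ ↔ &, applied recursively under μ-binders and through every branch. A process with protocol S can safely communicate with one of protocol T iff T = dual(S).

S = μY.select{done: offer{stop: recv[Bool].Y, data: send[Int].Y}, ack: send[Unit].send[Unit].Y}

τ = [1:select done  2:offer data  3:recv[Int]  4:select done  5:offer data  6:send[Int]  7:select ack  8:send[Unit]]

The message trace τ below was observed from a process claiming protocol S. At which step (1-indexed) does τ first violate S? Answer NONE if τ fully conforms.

3

step 1: select done  ok  now at offer{stop: recv[Bool].μY.…, data: send[Int].μY.…}
step 2: offer data  ok  now at send[Int].μY.…
step 3: got recv[Int], protocol expects send[Int]  ✗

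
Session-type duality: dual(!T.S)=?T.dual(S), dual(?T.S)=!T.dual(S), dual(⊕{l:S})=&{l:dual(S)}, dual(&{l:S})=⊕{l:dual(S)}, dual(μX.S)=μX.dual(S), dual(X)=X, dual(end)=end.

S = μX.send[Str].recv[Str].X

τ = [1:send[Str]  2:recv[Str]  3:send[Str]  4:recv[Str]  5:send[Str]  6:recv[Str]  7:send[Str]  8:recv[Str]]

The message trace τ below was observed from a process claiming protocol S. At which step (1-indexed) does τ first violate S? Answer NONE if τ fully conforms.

NONE

@1 send[Str]  ok  cont: recv[Str].μX.…
@2 recv[Str]  ok  cont: μX.…
@3 send[Str]  ok  cont: recv[Str].μX.…
@4 recv[Str]  ok  cont: μX.…
@5 send[Str]  ok  cont: recv[Str].μX.…
@6 recv[Str]  ok  cont: μX.…
@7 send[Str]  ok  cont: recv[Str].μX.…
@8 recv[Str]  ok  cont: μX.…
trace exhausted — no violation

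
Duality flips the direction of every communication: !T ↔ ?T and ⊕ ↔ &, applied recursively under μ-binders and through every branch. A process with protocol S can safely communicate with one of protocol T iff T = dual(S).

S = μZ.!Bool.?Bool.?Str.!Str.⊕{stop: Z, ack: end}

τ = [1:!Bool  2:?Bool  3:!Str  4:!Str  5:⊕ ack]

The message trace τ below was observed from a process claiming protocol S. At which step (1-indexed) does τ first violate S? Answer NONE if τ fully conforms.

step 1: !Bool  ✓  residual = ?Bool.?Str.!Str.⊕{stop: μZ.…, ack: end}
step 2: ?Bool  ✓  residual = ?Str.!Str.⊕{stop: μZ.…, ack: end}
step 3: got !Str, protocol expects ?Str  ✗

3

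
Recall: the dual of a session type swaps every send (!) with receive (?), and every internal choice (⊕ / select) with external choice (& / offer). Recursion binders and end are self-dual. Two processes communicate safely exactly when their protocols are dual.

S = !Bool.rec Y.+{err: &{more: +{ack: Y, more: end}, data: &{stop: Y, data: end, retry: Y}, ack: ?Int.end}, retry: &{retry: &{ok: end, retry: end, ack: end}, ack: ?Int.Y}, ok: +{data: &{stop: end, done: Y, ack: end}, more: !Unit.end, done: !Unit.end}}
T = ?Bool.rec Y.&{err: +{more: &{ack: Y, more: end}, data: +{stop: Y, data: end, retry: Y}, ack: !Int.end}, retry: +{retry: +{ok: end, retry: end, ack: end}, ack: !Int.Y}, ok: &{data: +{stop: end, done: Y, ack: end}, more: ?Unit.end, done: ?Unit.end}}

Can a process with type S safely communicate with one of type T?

YES

!Bool | ?Bool  ✓
  rec Y | rec Y  ✓ (binder kept)
    +{err,retry,ok} | &{err,retry,ok}  ✓ label sets agree
      case err:
        &{more,data,ack} | +{more,data,ack}  ✓ label sets agree
          case more:
            +{ack,more} | &{ack,more}  ✓ label sets agree
              case ack:
                Y | Y  ✓
              case more:
                end | end  ✓
          case data:
            &{stop,data,retry} | +{stop,data,retry}  ✓ label sets agree
              case stop:
                Y | Y  ✓
              case data:
                end | end  ✓
              case retry:
                Y | Y  ✓
          case ack:
            ?Int | !Int  ✓
              end | end  ✓
      case retry:
        &{retry,ack} | +{retry,ack}  ✓ label sets agree
          case retry:
            &{ok,retry,ack} | +{ok,retry,ack}  ✓ label sets agree
              case ok:
                end | end  ✓
              case retry:
                end | end  ✓
              case ack:
                end | end  ✓
          case ack:
            ?Int | !Int  ✓
              Y | Y  ✓
      case ok:
        +{data,more,done} | &{data,more,done}  ✓ label sets agree
          case data:
            &{stop,done,ack} | +{stop,done,ack}  ✓ label sets agree
              case stop:
                end | end  ✓
              case done:
                Y | Y  ✓
              case ack:
                end | end  ✓
          case more:
            !Unit | ?Unit  ✓
              end | end  ✓
          case done:
            !Unit | ?Unit  ✓
              end | end  ✓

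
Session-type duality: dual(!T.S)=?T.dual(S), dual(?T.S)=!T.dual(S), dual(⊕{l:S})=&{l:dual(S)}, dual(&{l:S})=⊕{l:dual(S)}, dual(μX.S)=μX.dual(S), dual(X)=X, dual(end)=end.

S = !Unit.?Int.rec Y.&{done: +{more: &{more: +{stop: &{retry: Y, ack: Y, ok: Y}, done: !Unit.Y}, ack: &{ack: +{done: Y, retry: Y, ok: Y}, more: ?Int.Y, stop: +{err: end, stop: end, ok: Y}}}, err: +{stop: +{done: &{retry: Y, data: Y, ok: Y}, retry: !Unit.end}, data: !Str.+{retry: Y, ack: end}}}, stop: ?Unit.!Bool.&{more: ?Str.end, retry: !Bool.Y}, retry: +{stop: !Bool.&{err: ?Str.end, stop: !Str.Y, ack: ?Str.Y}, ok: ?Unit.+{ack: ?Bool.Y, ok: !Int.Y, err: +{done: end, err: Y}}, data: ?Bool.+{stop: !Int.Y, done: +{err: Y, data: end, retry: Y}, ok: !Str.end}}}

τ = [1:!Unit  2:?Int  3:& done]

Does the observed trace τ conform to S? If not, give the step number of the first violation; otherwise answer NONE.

step 1: !Unit  ✓  residual = ?Int.rec Y.…
step 2: ?Int  ✓  residual = rec Y.…
step 3: & done  ✓  residual = +{more: &{more: +{stop: &{retry: rec Y.…, ack: rec Y.…, ok: rec Y.…}, done: !Unit.rec Y.…}, ack: &{ack: +{done: rec Y.…, retry: rec Y.…, ok: rec Y.…}, more: ?Int.rec Y.…, stop: +{err: end, stop: end, ok: rec Y.…}}}, err: +{stop: +{done: &{retry: rec Y.…, data: rec Y.…, ok: rec Y.…}, retry: !Unit.end}, data: !Str.+{retry: rec Y.…, ack: end}}}
all 3 steps conform

NONE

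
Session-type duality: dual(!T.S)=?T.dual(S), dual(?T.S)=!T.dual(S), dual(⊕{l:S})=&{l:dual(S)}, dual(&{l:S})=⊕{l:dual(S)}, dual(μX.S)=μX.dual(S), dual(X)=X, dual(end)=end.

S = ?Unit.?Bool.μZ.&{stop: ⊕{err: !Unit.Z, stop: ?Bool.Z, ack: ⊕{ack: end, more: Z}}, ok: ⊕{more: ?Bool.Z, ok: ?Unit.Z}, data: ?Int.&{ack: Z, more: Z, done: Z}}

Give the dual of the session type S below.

!Unit.!Bool.μZ.⊕{stop: &{err: ?Unit.Z, stop: !Bool.Z, ack: &{ack: end, more: Z}}, ok: &{more: !Bool.Z, ok: !Unit.Z}, data: !Int.⊕{ack: Z, more: Z, done: Z}}

?Unit = !Unit
  ?Bool = !Bool
    μZ = μZ  (μ self-dual)
      &{stop,ok,data} = ⊕{stop,ok,data}  (external→internal)
        [stop]
          ⊕{err,stop,ack} = &{err,stop,ack}  (⊕→&)
            [err]
              !Unit = ?Unit
                Z self-dual
            [stop]
              ?Bool = !Bool
                Z self-dual
            [ack]
              ⊕{ack,more} = &{ack,more}  (⊕→&)
                [ack]
                  end self-dual
                [more]
                  Z self-dual
        [ok]
          ⊕{more,ok} = &{more,ok}  (⊕→&)
            [more]
              ?Bool = !Bool
                Z self-dual
            [ok]
              ?Unit = !Unit
                Z self-dual
        [data]
          ?Int = !Int
            &{ack,more,done} = ⊕{ack,more,done}  (external→internal)
              [ack]
                Z self-dual
              [more]
                Z self-dual
              [done]
                Z self-dual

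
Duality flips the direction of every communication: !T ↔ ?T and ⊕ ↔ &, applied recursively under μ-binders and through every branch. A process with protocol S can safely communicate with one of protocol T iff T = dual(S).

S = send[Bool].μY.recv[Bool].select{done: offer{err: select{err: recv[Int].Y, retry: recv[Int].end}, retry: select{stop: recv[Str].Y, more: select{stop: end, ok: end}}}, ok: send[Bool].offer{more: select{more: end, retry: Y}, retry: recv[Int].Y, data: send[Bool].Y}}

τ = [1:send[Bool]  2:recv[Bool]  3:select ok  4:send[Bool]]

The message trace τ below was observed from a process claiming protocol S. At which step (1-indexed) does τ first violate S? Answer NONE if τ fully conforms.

@1 send[Bool]  ✓  now at μY.…
@2 recv[Bool]  ✓  now at select{done: offer{err: select{err: recv[Int].μY.…, retry: recv[Int].end}, retry: select{stop: recv[Str].μY.…, more: select{stop: end, ok: end}}}, ok: send[Bool].offer{more: select{more: end, retry: μY.…}, retry: recv[Int].μY.…, data: send[Bool].μY.…}}
@3 select ok  ✓  now at send[Bool].offer{more: select{more: end, retry: μY.…}, retry: recv[Int].μY.…, data: send[Bool].μY.…}
@4 send[Bool]  ✓  now at offer{more: select{more: end, retry: μY.…}, retry: recv[Int].μY.…, data: send[Bool].μY.…}
τ conforms to S (length 4)

NONE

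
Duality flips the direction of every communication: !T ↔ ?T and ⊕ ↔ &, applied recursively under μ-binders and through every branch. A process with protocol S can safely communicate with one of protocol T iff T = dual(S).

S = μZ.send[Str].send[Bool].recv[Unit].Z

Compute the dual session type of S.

μZ.recv[Str].recv[Bool].send[Unit].Z

μZ → μZ  (rec unchanged)
  send[Str] → recv[Str]
    send[Bool] → recv[Bool]
      recv[Unit] → send[Unit]
        dual(Z) = Z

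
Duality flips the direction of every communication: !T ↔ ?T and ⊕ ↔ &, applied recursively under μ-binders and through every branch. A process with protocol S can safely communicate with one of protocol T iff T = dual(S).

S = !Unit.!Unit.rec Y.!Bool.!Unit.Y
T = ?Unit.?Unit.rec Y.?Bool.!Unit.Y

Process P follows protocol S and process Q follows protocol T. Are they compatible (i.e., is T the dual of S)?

NO

!Unit | ?Unit  ok
  !Unit | ?Unit  ok
    rec Y | rec Y  ok (binder kept)
      !Bool | ?Bool  ok
        !Unit | !Unit  ✗ same direction on both sides — not dual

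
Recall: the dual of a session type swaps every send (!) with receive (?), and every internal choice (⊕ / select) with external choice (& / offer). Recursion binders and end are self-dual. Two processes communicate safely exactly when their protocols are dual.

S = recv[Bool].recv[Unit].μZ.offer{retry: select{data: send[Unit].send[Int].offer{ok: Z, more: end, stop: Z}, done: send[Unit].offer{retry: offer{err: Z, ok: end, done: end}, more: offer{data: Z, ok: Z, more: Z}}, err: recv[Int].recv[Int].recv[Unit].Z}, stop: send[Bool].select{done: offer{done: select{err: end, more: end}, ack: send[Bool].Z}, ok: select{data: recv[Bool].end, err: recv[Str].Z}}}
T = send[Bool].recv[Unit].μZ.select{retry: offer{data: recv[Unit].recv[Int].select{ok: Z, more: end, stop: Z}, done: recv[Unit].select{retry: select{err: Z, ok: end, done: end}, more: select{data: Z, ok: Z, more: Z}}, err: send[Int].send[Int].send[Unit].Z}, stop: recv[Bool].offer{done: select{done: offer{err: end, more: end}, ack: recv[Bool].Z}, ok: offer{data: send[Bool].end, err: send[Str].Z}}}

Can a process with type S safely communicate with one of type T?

NO

recv[Bool] | send[Bool]  ✓
  recv[Unit] | recv[Unit]  ✗ same direction on both sides — not dual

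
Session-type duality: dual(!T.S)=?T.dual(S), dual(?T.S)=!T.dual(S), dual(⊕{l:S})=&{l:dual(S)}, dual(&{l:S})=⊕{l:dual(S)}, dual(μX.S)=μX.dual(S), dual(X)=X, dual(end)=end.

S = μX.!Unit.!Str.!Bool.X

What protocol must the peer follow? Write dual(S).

μX.?Unit.?Str.?Bool.X

μX → μX  (binder kept)
  !Unit → ?Unit
    !Str → ?Str
      !Bool → ?Bool
        X self-dual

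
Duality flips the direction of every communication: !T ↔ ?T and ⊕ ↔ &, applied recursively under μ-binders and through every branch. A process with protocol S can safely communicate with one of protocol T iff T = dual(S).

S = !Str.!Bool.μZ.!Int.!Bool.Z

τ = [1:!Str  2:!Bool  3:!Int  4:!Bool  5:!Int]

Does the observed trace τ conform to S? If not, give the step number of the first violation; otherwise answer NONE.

NONE

step 1: !Str  match  residual = !Bool.μZ.…
step 2: !Bool  match  residual = μZ.…
step 3: !Int  match  residual = !Bool.μZ.…
step 4: !Bool  match  residual = μZ.…
step 5: !Int  match  residual = !Bool.μZ.…
all 5 steps conform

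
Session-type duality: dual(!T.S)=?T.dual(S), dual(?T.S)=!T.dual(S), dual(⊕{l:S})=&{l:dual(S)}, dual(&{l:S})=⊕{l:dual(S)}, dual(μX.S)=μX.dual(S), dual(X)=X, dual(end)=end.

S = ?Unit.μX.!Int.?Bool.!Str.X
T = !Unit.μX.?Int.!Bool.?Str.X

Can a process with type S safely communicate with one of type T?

YES

?Unit | !Unit  ok
  μX | μX  ok (μ self-dual)
    !Int | ?Int  ok
      ?Bool | !Bool  ok
        !Str | ?Str  ok
          X | X  ok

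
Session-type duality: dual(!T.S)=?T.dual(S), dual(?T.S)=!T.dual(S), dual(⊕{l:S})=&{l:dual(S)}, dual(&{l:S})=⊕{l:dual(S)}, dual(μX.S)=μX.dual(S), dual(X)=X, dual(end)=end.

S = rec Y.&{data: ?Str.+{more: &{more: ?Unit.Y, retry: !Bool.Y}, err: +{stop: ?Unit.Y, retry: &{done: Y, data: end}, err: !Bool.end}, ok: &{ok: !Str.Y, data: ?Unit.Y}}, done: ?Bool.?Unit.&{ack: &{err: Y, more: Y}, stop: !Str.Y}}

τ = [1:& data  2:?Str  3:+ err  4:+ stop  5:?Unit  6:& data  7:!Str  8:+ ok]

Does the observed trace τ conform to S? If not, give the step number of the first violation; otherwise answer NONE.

7

step 1: & data  match  cont: ?Str.+{more: &{more: ?Unit.rec Y.…, retry: !Bool.rec Y.…}, err: +{stop: ?Unit.rec Y.…, retry: &{done: rec Y.…, data: end}, err: !Bool.end}, ok: &{ok: !Str.rec Y.…, data: ?Unit.rec Y.…}}
step 2: ?Str  match  cont: +{more: &{more: ?Unit.rec Y.…, retry: !Bool.rec Y.…}, err: +{stop: ?Unit.rec Y.…, retry: &{done: rec Y.…, data: end}, err: !Bool.end}, ok: &{ok: !Str.rec Y.…, data: ?Unit.rec Y.…}}
step 3: + err  match  cont: +{stop: ?Unit.rec Y.…, retry: &{done: rec Y.…, data: end}, err: !Bool.end}
step 4: + stop  match  cont: ?Unit.rec Y.…
step 5: ?Unit  match  cont: rec Y.…
step 6: & data  match  cont: ?Str.+{more: &{more: ?Unit.rec Y.…, retry: !Bool.rec Y.…}, err: +{stop: ?Unit.rec Y.…, retry: &{done: rec Y.…, data: end}, err: !Bool.end}, ok: &{ok: !Str.rec Y.…, data: ?Unit.rec Y.…}}
step 7: got !Str, protocol expects ?Str  ✗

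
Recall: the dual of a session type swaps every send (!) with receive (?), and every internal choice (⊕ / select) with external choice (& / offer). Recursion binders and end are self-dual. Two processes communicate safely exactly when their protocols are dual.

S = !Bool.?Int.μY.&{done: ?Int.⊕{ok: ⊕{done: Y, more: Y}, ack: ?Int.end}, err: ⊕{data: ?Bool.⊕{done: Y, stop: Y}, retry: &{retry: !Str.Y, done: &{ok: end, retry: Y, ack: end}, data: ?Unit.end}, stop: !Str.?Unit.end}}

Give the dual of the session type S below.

?Bool.!Int.μY.⊕{done: !Int.&{ok: &{done: Y, more: Y}, ack: !Int.end}, err: &{data: !Bool.&{done: Y, stop: Y}, retry: ⊕{retry: ?Str.Y, done: ⊕{ok: end, retry: Y, ack: end}, data: !Unit.end}, stop: ?Str.!Unit.end}}

!Bool ↦ ?Bool
  ?Int ↦ !Int
    μY ↦ μY  (binder kept)
      &{done,err} ↦ ⊕{done,err}  (offer→select)
        case done:
          ?Int ↦ !Int
            ⊕{ok,ack} ↦ &{ok,ack}  (internal→external)
              case ok:
                ⊕{done,more} ↦ &{done,more}  (internal→external)
                  case done:
                    Y self-dual
                  case more:
                    Y self-dual
              case ack:
                ?Int ↦ !Int
                  end self-dual
        case err:
          ⊕{data,retry,stop} ↦ &{data,retry,stop}  (internal→external)
            case data:
              ?Bool ↦ !Bool
                ⊕{done,stop} ↦ &{done,stop}  (internal→external)
                  case done:
                    Y self-dual
                  case stop:
                    Y self-dual
            case retry:
              &{retry,done,data} ↦ ⊕{retry,done,data}  (offer→select)
                case retry:
                  !Str ↦ ?Str
                    Y self-dual
                case done:
                  &{ok,retry,ack} ↦ ⊕{ok,retry,ack}  (offer→select)
                    case ok:
                      end self-dual
                    case retry:
                      Y self-dual
                    case ack:
                      end self-dual
                case data:
                  ?Unit ↦ !Unit
                    end self-dual
            case stop:
              !Str ↦ ?Str
                ?Unit ↦ !Unit
                  end self-dual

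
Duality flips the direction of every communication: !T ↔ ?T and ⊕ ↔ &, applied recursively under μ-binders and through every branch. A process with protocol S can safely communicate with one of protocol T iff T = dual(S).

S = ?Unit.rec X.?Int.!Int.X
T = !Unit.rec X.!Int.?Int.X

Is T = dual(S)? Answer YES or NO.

?Unit ‖ !Unit  ✓
  rec X ‖ rec X  ✓ (rec unchanged)
    ?Int ‖ !Int  ✓
      !Int ‖ ?Int  ✓
        X ‖ X  ✓

YES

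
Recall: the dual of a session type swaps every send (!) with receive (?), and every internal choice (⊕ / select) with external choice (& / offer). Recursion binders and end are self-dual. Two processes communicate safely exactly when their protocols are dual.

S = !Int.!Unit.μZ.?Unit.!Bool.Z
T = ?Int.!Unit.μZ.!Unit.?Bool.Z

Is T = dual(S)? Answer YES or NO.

NO

!Int | ?Int  match
  !Unit | !Unit  ✗ same direction on both sides — not dual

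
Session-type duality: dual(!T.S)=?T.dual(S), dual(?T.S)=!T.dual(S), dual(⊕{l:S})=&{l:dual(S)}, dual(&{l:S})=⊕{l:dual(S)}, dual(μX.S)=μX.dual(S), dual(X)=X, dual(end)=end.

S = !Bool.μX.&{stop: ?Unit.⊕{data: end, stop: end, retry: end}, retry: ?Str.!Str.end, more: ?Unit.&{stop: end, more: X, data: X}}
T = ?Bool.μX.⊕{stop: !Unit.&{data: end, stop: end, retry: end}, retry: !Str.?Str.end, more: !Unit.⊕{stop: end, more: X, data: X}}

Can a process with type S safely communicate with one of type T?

!Bool vs ?Bool  ok
  μX vs μX  ok (rec unchanged)
    &{stop,retry,more} vs ⊕{stop,retry,more}  ok label sets agree
      [stop]
        ?Unit vs !Unit  ok
          ⊕{data,stop,retry} vs &{data,stop,retry}  ok label sets agree
            [data]
              end vs end  ok
            [stop]
              end vs end  ok
            [retry]
              end vs end  ok
      [retry]
        ?Str vs !Str  ok
          !Str vs ?Str  ok
            end vs end  ok
      [more]
        ?Unit vs !Unit  ok
          &{stop,more,data} vs ⊕{stop,more,data}  ok label sets agree
            [stop]
              end vs end  ok
            [more]
              X vs X  ok
            [data]
              X vs X  ok

YES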